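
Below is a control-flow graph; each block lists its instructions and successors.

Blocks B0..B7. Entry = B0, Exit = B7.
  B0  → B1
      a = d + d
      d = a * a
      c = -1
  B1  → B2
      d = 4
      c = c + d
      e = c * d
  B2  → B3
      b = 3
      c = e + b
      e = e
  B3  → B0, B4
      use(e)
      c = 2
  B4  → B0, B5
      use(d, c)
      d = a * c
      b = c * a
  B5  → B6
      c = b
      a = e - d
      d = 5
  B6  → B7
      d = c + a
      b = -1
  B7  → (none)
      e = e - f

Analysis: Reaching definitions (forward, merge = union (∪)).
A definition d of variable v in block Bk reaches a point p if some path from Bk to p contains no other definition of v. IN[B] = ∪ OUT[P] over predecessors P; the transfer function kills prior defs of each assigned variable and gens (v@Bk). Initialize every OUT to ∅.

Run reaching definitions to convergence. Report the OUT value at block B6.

Answer: {a@B5, b@B6, c@B5, d@B6, e@B2}

Derivation:
Per-block solution:
  B0: | IN={a@B0, b@B2, b@B4, c@B3, d@B1, d@B4, e@B2} | OUT={a@B0, b@B2, b@B4, c@B0, d@B0, e@B2}
  B1: | IN={a@B0, b@B2, b@B4, c@B0, d@B0, e@B2} | OUT={a@B0, b@B2, b@B4, c@B1, d@B1, e@B1}
  B2: | IN={a@B0, b@B2, b@B4, c@B1, d@B1, e@B1} | OUT={a@B0, b@B2, c@B2, d@B1, e@B2}
  B3: | IN={a@B0, b@B2, c@B2, d@B1, e@B2} | OUT={a@B0, b@B2, c@B3, d@B1, e@B2}
  B4: | IN={a@B0, b@B2, c@B3, d@B1, e@B2} | OUT={a@B0, b@B4, c@B3, d@B4, e@B2}
  B5: | IN={a@B0, b@B4, c@B3, d@B4, e@B2} | OUT={a@B5, b@B4, c@B5, d@B5, e@B2}
  B6: | IN={a@B5, b@B4, c@B5, d@B5, e@B2} | OUT={a@B5, b@B6, c@B5, d@B6, e@B2}
  B7: | IN={a@B5, b@B6, c@B5, d@B6, e@B2} | OUT={a@B5, b@B6, c@B5, d@B6, e@B7}

Merge at B6: IN[B6] = OUT[B5] = {a@B5, b@B4, c@B5, d@B5, e@B2}
Applying B6's transfer function to that IN value gives OUT[B6] (row B6 above).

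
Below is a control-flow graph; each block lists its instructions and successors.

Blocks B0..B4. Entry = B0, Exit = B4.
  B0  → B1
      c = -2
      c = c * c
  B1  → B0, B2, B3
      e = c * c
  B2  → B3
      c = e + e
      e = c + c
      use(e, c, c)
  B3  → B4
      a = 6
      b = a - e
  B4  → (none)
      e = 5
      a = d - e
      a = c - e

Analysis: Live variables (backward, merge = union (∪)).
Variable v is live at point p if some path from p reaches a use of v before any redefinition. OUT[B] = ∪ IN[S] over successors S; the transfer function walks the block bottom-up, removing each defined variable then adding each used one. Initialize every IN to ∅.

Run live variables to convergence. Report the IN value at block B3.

Per-block solution:
  B0:   IN={d}   OUT={c, d}
  B1:   IN={c, d}   OUT={c, d, e}
  B2:   IN={d, e}   OUT={c, d, e}
  B3:   IN={c, d, e}   OUT={c, d}
  B4:   IN={c, d}   OUT={}

Merge at B3: OUT[B3] = IN[B4] = {c, d}
Applying B3's transfer function to that OUT value gives IN[B3] (row B3 above).

Answer: {c, d, e}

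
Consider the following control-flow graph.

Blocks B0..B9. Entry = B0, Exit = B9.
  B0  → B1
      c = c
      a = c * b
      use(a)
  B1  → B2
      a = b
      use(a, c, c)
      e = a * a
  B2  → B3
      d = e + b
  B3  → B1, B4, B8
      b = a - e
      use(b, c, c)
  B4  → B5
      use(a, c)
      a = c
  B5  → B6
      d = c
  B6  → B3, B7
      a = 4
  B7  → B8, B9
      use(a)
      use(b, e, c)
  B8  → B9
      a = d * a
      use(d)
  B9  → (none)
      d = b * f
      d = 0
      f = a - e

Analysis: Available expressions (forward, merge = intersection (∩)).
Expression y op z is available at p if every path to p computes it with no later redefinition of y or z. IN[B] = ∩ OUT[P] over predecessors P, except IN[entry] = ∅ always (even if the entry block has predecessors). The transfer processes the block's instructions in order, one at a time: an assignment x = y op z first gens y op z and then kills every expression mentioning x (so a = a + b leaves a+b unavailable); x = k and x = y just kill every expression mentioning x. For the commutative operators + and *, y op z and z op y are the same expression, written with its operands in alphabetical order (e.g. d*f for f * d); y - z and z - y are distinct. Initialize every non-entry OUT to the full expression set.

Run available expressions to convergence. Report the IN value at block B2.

Per-block solution:
  B0: | IN={} | OUT={b*c}
  B1: | IN={} | OUT={a*a}
  B2: | IN={a*a} | OUT={a*a, b+e}
  B3: | IN={} | OUT={a-e}
  B4: | IN={a-e} | OUT={}
  B5: | IN={} | OUT={}
  B6: | IN={} | OUT={}
  B7: | IN={} | OUT={}
  B8: | IN={} | OUT={}
  B9: | IN={} | OUT={a-e}

Merge at B2: IN[B2] = OUT[B1] = {a*a}

Answer: {a*a}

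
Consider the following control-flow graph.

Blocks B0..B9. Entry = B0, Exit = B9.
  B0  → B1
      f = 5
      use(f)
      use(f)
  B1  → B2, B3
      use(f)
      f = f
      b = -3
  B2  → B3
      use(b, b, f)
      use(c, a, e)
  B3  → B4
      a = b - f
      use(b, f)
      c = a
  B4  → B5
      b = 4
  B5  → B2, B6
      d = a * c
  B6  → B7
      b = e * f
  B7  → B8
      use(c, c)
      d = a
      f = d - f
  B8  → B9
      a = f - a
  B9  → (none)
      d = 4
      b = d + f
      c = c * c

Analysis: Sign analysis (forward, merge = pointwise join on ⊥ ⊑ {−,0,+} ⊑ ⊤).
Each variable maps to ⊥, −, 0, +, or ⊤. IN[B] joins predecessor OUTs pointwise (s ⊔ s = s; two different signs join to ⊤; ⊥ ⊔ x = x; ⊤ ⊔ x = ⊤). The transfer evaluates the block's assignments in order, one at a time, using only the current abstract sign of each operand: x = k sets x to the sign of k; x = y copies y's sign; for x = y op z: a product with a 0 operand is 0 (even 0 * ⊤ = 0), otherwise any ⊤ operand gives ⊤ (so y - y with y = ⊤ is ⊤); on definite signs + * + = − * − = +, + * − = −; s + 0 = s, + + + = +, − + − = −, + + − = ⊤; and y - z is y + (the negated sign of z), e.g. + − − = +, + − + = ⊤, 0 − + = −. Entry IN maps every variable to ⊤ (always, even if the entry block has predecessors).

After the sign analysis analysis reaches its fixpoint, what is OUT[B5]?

Converged values:
  B0: | IN=(all ⊤) | OUT={f:+; rest ⊤}
  B1: | IN={f:+; rest ⊤} | OUT={b:-, f:+; rest ⊤}
  B2: | IN={f:+; rest ⊤} | OUT={f:+; rest ⊤}
  B3: | IN={f:+; rest ⊤} | OUT={f:+; rest ⊤}
  B4: | IN={f:+; rest ⊤} | OUT={b:+, f:+; rest ⊤}
  B5: | IN={b:+, f:+; rest ⊤} | OUT={b:+, f:+; rest ⊤}
  B6: | IN={b:+, f:+; rest ⊤} | OUT={f:+; rest ⊤}
  B7: | IN={f:+; rest ⊤} | OUT=(all ⊤)
  B8: | IN=(all ⊤) | OUT=(all ⊤)
  B9: | IN=(all ⊤) | OUT={d:+; rest ⊤}

Merge at B5: IN[B5] = OUT[B4] = {a: ⊤, b: +, c: ⊤, d: ⊤, e: ⊤, f: +}
Applying B5's transfer function to that IN value gives OUT[B5] (row B5 above).

Answer: {a: ⊤, b: +, c: ⊤, d: ⊤, e: ⊤, f: +}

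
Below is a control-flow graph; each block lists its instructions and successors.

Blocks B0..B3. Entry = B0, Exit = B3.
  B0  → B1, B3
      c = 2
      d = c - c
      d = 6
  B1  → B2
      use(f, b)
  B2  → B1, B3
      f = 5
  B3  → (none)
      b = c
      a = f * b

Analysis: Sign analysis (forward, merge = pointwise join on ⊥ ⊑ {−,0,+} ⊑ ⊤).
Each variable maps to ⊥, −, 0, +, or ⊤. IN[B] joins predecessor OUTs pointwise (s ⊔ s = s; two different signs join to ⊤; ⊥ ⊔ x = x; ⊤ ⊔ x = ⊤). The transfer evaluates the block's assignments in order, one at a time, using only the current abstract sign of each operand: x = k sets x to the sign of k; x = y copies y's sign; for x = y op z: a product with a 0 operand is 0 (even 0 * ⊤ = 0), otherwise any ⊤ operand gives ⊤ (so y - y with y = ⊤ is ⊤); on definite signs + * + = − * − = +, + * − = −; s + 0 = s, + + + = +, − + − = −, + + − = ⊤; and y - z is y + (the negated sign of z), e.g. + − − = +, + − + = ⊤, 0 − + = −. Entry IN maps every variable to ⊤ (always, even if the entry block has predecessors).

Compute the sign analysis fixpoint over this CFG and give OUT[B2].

Answer: {a: ⊤, b: ⊤, c: +, d: +, e: ⊤, f: +}

Trace:
Fixpoint table:
  B0:   IN=(all ⊤)   OUT={c:+, d:+; rest ⊤}
  B1:   IN={c:+, d:+; rest ⊤}   OUT={c:+, d:+; rest ⊤}
  B2:   IN={c:+, d:+; rest ⊤}   OUT={c:+, d:+, f:+; rest ⊤}
  B3:   IN={c:+, d:+; rest ⊤}   OUT={b:+, c:+, d:+; rest ⊤}

Merge at B2: IN[B2] = OUT[B1] = {a: ⊤, b: ⊤, c: +, d: +, e: ⊤, f: ⊤}
Applying B2's transfer function to that IN value gives OUT[B2] (row B2 above).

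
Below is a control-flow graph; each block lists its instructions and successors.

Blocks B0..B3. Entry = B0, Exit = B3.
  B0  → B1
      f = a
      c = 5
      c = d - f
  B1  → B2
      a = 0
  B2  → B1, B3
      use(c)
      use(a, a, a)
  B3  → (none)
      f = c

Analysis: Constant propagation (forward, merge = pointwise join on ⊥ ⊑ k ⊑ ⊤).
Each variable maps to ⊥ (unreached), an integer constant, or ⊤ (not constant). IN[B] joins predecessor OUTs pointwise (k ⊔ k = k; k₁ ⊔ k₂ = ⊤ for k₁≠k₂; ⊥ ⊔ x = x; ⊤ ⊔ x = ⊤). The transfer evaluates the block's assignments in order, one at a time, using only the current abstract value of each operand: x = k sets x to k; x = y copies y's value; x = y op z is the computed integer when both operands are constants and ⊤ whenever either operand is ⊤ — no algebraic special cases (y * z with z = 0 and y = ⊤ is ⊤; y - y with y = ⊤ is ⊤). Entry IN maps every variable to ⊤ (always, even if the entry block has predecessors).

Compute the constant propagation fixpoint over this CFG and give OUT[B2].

Answer: {a: 0, b: ⊤, c: ⊤, d: ⊤, e: ⊤, f: ⊤}

Trace:
Converged values:
  B0:  IN=(all ⊤)  OUT=(all ⊤)
  B1:  IN=(all ⊤)  OUT={a:0; rest ⊤}
  B2:  IN={a:0; rest ⊤}  OUT={a:0; rest ⊤}
  B3:  IN={a:0; rest ⊤}  OUT={a:0; rest ⊤}

Merge at B2: IN[B2] = OUT[B1] = {a: 0, b: ⊤, c: ⊤, d: ⊤, e: ⊤, f: ⊤}
Applying B2's transfer function to that IN value gives OUT[B2] (row B2 above).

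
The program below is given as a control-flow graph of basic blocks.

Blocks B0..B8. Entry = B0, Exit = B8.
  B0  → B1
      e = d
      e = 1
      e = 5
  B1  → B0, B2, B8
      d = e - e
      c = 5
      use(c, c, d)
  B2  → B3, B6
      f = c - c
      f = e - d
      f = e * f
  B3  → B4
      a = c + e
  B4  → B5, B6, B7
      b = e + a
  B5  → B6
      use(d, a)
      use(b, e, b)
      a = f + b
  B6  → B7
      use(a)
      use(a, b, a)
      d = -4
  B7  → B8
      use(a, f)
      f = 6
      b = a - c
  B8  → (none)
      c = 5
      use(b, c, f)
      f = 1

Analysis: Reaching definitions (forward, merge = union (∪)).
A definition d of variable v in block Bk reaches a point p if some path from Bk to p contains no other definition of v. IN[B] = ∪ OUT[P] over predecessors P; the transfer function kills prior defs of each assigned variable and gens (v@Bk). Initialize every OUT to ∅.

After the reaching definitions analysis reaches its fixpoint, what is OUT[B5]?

Answer: {a@B5, b@B4, c@B1, d@B1, e@B0, f@B2}

Working:
Converged values:
  B0:  IN={c@B1, d@B1, e@B0}  OUT={c@B1, d@B1, e@B0}
  B1:  IN={c@B1, d@B1, e@B0}  OUT={c@B1, d@B1, e@B0}
  B2:  IN={c@B1, d@B1, e@B0}  OUT={c@B1, d@B1, e@B0, f@B2}
  B3:  IN={c@B1, d@B1, e@B0, f@B2}  OUT={a@B3, c@B1, d@B1, e@B0, f@B2}
  B4:  IN={a@B3, c@B1, d@B1, e@B0, f@B2}  OUT={a@B3, b@B4, c@B1, d@B1, e@B0, f@B2}
  B5:  IN={a@B3, b@B4, c@B1, d@B1, e@B0, f@B2}  OUT={a@B5, b@B4, c@B1, d@B1, e@B0, f@B2}
  B6:  IN={a@B3, a@B5, b@B4, c@B1, d@B1, e@B0, f@B2}  OUT={a@B3, a@B5, b@B4, c@B1, d@B6, e@B0, f@B2}
  B7:  IN={a@B3, a@B5, b@B4, c@B1, d@B1, d@B6, e@B0, f@B2}  OUT={a@B3, a@B5, b@B7, c@B1, d@B1, d@B6, e@B0, f@B7}
  B8:  IN={a@B3, a@B5, b@B7, c@B1, d@B1, d@B6, e@B0, f@B7}  OUT={a@B3, a@B5, b@B7, c@B8, d@B1, d@B6, e@B0, f@B8}

Merge at B5: IN[B5] = OUT[B4] = {a@B3, b@B4, c@B1, d@B1, e@B0, f@B2}
Applying B5's transfer function to that IN value gives OUT[B5] (row B5 above).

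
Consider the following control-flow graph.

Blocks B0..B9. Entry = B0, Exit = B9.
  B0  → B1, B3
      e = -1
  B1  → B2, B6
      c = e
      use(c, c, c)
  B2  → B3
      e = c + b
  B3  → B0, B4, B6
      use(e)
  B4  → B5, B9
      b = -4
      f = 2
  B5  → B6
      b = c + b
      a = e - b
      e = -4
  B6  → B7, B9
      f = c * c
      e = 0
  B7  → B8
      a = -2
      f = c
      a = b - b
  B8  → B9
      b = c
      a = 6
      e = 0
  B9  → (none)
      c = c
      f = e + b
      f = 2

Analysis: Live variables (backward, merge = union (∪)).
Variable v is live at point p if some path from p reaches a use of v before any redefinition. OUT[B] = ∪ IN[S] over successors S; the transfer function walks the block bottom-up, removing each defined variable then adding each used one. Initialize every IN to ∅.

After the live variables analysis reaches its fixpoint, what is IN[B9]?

Answer: {b, c, e}

Working:
Fixpoint table:
  B0: | IN={b, c} | OUT={b, c, e}
  B1: | IN={b, e} | OUT={b, c}
  B2: | IN={b, c} | OUT={b, c, e}
  B3: | IN={b, c, e} | OUT={b, c, e}
  B4: | IN={c, e} | OUT={b, c, e}
  B5: | IN={b, c, e} | OUT={b, c}
  B6: | IN={b, c} | OUT={b, c, e}
  B7: | IN={b, c} | OUT={c}
  B8: | IN={c} | OUT={b, c, e}
  B9: | IN={b, c, e} | OUT={}

B9 is the boundary node: OUT[B9] = {}
Applying B9's transfer function to that OUT value gives IN[B9] (row B9 above).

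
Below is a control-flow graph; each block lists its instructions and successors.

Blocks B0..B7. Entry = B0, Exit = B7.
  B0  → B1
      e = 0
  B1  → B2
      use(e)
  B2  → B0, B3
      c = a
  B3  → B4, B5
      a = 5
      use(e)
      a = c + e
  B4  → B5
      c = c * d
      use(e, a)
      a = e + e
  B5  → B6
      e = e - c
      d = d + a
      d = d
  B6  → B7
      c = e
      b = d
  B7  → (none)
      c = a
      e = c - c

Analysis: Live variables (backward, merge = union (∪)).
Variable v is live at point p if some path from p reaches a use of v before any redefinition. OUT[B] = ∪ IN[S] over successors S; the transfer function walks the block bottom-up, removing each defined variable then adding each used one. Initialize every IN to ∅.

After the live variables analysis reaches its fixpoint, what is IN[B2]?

Per-block solution:
  B0:   IN={a, d}   OUT={a, d, e}
  B1:   IN={a, d, e}   OUT={a, d, e}
  B2:   IN={a, d, e}   OUT={a, c, d, e}
  B3:   IN={c, d, e}   OUT={a, c, d, e}
  B4:   IN={a, c, d, e}   OUT={a, c, d, e}
  B5:   IN={a, c, d, e}   OUT={a, d, e}
  B6:   IN={a, d, e}   OUT={a}
  B7:   IN={a}   OUT={}

Merge at B2: OUT[B2] = IN[B0] ⊔ IN[B3] = {a, c, d, e}
Applying B2's transfer function to that OUT value gives IN[B2] (row B2 above).

Answer: {a, d, e}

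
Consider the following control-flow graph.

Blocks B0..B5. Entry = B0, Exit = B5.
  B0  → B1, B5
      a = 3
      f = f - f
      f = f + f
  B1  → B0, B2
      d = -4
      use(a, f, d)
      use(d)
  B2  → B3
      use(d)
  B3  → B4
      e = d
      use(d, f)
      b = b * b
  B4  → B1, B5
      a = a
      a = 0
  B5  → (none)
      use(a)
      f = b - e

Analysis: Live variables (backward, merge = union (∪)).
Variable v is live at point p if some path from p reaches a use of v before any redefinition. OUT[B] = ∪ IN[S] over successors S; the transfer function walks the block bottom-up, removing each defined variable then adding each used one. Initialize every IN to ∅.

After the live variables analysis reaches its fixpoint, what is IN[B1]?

Answer: {a, b, e, f}

Working:
Fixpoint table:
  B0:  IN={b, e, f}  OUT={a, b, e, f}
  B1:  IN={a, b, e, f}  OUT={a, b, d, e, f}
  B2:  IN={a, b, d, f}  OUT={a, b, d, f}
  B3:  IN={a, b, d, f}  OUT={a, b, e, f}
  B4:  IN={a, b, e, f}  OUT={a, b, e, f}
  B5:  IN={a, b, e}  OUT={}

Merge at B1: OUT[B1] = IN[B0] ⊔ IN[B2] = {a, b, d, e, f}
Applying B1's transfer function to that OUT value gives IN[B1] (row B1 above).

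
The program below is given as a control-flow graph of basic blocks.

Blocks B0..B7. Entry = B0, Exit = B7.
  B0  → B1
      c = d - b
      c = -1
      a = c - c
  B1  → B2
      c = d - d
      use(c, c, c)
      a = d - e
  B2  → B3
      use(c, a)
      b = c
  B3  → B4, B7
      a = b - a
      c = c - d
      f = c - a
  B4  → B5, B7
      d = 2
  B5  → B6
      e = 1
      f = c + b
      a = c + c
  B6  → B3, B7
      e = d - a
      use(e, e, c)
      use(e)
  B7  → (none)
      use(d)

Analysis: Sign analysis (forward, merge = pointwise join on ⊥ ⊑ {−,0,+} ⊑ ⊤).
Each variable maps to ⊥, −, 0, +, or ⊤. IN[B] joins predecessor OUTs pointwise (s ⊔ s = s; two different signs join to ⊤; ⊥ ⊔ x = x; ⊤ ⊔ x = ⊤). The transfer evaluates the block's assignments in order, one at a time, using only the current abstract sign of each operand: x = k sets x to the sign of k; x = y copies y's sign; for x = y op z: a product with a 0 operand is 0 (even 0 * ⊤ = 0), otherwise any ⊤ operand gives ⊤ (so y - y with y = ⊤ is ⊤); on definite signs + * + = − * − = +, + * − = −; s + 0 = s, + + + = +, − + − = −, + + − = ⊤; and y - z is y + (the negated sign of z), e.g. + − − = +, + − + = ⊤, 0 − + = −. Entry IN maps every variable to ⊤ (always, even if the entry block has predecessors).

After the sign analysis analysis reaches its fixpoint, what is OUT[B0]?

Converged values:
  B0:   IN=(all ⊤)   OUT={c:-; rest ⊤}
  B1:   IN={c:-; rest ⊤}   OUT=(all ⊤)
  B2:   IN=(all ⊤)   OUT=(all ⊤)
  B3:   IN=(all ⊤)   OUT=(all ⊤)
  B4:   IN=(all ⊤)   OUT={d:+; rest ⊤}
  B5:   IN={d:+; rest ⊤}   OUT={d:+, e:+; rest ⊤}
  B6:   IN={d:+, e:+; rest ⊤}   OUT={d:+; rest ⊤}
  B7:   IN=(all ⊤)   OUT=(all ⊤)

B0 is the boundary node: IN[B0] = {a: ⊤, b: ⊤, c: ⊤, d: ⊤, e: ⊤, f: ⊤}
Applying B0's transfer function to that IN value gives OUT[B0] (row B0 above).

Answer: {a: ⊤, b: ⊤, c: -, d: ⊤, e: ⊤, f: ⊤}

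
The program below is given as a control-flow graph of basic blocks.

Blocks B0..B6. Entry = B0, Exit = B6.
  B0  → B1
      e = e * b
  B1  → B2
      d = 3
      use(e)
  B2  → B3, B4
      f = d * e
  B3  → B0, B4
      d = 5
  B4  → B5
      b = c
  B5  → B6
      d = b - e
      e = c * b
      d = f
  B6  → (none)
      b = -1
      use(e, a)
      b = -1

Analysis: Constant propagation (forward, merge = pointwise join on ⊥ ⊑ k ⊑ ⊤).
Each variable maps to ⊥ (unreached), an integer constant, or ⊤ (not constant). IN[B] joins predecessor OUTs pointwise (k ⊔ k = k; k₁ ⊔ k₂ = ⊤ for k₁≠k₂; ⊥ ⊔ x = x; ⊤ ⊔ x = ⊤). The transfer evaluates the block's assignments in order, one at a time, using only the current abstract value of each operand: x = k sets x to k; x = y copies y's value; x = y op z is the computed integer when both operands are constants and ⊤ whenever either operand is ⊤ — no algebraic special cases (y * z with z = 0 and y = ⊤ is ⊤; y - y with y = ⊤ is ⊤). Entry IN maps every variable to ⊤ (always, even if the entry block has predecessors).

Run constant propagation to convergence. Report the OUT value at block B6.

Converged values:
  B0:   IN=(all ⊤)   OUT=(all ⊤)
  B1:   IN=(all ⊤)   OUT={d:3; rest ⊤}
  B2:   IN={d:3; rest ⊤}   OUT={d:3; rest ⊤}
  B3:   IN={d:3; rest ⊤}   OUT={d:5; rest ⊤}
  B4:   IN=(all ⊤)   OUT=(all ⊤)
  B5:   IN=(all ⊤)   OUT=(all ⊤)
  B6:   IN=(all ⊤)   OUT={b:-1; rest ⊤}

Merge at B6: IN[B6] = OUT[B5] = {a: ⊤, b: ⊤, c: ⊤, d: ⊤, e: ⊤, f: ⊤}
Applying B6's transfer function to that IN value gives OUT[B6] (row B6 above).

Answer: {a: ⊤, b: -1, c: ⊤, d: ⊤, e: ⊤, f: ⊤}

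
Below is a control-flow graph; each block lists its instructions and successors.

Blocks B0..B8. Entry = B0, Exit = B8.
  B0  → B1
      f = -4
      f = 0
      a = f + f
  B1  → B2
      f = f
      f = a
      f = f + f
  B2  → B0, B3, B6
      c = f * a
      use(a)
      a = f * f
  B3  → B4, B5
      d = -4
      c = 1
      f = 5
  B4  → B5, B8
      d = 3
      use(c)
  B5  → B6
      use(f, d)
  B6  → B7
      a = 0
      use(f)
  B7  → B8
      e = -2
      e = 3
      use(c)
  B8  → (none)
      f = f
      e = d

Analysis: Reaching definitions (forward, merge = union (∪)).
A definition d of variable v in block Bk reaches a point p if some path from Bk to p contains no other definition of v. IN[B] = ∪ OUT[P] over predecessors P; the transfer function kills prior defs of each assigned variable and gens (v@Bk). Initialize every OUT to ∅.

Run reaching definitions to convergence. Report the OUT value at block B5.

Fixpoint table:
  B0:   IN={a@B2, c@B2, f@B1}   OUT={a@B0, c@B2, f@B0}
  B1:   IN={a@B0, c@B2, f@B0}   OUT={a@B0, c@B2, f@B1}
  B2:   IN={a@B0, c@B2, f@B1}   OUT={a@B2, c@B2, f@B1}
  B3:   IN={a@B2, c@B2, f@B1}   OUT={a@B2, c@B3, d@B3, f@B3}
  B4:   IN={a@B2, c@B3, d@B3, f@B3}   OUT={a@B2, c@B3, d@B4, f@B3}
  B5:   IN={a@B2, c@B3, d@B3, d@B4, f@B3}   OUT={a@B2, c@B3, d@B3, d@B4, f@B3}
  B6:   IN={a@B2, c@B2, c@B3, d@B3, d@B4, f@B1, f@B3}   OUT={a@B6, c@B2, c@B3, d@B3, d@B4, f@B1, f@B3}
  B7:   IN={a@B6, c@B2, c@B3, d@B3, d@B4, f@B1, f@B3}   OUT={a@B6, c@B2, c@B3, d@B3, d@B4, e@B7, f@B1, f@B3}
  B8:   IN={a@B2, a@B6, c@B2, c@B3, d@B3, d@B4, e@B7, f@B1, f@B3}   OUT={a@B2, a@B6, c@B2, c@B3, d@B3, d@B4, e@B8, f@B8}

Merge at B5: IN[B5] = OUT[B3] ⊔ OUT[B4] = {a@B2, c@B3, d@B3, d@B4, f@B3}
Applying B5's transfer function to that IN value gives OUT[B5] (row B5 above).

Answer: {a@B2, c@B3, d@B3, d@B4, f@B3}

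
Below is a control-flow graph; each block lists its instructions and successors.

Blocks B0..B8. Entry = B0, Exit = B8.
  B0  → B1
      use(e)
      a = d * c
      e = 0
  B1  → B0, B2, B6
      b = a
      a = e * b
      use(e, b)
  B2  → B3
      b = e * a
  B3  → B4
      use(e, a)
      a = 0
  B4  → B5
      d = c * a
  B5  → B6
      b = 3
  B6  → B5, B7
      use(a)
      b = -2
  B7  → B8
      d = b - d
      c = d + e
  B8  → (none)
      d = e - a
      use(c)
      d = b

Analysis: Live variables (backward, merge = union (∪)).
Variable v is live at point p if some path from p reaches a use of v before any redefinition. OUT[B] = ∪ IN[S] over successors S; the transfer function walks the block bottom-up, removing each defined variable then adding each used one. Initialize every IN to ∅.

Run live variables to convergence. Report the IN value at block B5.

Answer: {a, d, e}

Derivation:
Converged values:
  B0:  IN={c, d, e}  OUT={a, c, d, e}
  B1:  IN={a, c, d, e}  OUT={a, c, d, e}
  B2:  IN={a, c, e}  OUT={a, c, e}
  B3:  IN={a, c, e}  OUT={a, c, e}
  B4:  IN={a, c, e}  OUT={a, d, e}
  B5:  IN={a, d, e}  OUT={a, d, e}
  B6:  IN={a, d, e}  OUT={a, b, d, e}
  B7:  IN={a, b, d, e}  OUT={a, b, c, e}
  B8:  IN={a, b, c, e}  OUT={}

Merge at B5: OUT[B5] = IN[B6] = {a, d, e}
Applying B5's transfer function to that OUT value gives IN[B5] (row B5 above).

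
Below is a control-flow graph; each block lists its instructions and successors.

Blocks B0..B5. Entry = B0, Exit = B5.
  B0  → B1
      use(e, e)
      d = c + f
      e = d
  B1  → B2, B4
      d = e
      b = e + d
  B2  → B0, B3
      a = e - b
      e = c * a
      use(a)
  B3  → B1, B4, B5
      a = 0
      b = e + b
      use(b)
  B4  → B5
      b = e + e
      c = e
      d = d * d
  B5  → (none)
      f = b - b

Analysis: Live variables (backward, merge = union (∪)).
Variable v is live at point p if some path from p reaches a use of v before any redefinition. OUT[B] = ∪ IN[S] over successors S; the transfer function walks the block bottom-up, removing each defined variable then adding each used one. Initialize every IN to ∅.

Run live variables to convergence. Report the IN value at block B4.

Answer: {d, e}

Trace:
Fixpoint table:
  B0: | IN={c, e, f} | OUT={c, e, f}
  B1: | IN={c, e, f} | OUT={b, c, d, e, f}
  B2: | IN={b, c, d, e, f} | OUT={b, c, d, e, f}
  B3: | IN={b, c, d, e, f} | OUT={b, c, d, e, f}
  B4: | IN={d, e} | OUT={b}
  B5: | IN={b} | OUT={}

Merge at B4: OUT[B4] = IN[B5] = {b}
Applying B4's transfer function to that OUT value gives IN[B4] (row B4 above).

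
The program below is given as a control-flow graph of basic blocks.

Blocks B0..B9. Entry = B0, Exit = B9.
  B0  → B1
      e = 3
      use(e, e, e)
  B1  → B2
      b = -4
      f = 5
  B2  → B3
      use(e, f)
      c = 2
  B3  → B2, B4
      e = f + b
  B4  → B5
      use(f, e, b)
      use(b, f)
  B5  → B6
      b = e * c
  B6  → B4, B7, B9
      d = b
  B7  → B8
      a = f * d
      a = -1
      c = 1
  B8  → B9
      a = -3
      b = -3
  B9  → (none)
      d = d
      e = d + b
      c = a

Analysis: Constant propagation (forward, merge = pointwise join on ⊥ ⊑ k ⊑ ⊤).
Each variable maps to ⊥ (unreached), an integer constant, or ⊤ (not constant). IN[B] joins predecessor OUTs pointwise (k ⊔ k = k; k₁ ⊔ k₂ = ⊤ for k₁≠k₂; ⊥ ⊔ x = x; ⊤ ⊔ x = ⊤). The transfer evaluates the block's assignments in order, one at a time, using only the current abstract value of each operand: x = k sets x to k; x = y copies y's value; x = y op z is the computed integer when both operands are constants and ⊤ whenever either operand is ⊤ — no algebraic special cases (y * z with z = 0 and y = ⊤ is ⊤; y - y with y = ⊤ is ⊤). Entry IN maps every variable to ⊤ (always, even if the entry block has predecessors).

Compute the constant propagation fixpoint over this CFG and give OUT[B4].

Converged values:
  B0:   IN=(all ⊤)   OUT={e:3; rest ⊤}
  B1:   IN={e:3; rest ⊤}   OUT={b:-4, e:3, f:5; rest ⊤}
  B2:   IN={b:-4, f:5; rest ⊤}   OUT={b:-4, c:2, f:5; rest ⊤}
  B3:   IN={b:-4, c:2, f:5; rest ⊤}   OUT={b:-4, c:2, e:1, f:5; rest ⊤}
  B4:   IN={c:2, e:1, f:5; rest ⊤}   OUT={c:2, e:1, f:5; rest ⊤}
  B5:   IN={c:2, e:1, f:5; rest ⊤}   OUT={b:2, c:2, e:1, f:5; rest ⊤}
  B6:   IN={b:2, c:2, e:1, f:5; rest ⊤}   OUT={b:2, c:2, d:2, e:1, f:5; rest ⊤}
  B7:   IN={b:2, c:2, d:2, e:1, f:5; rest ⊤}   OUT={a:-1, b:2, c:1, d:2, e:1, f:5; rest ⊤}
  B8:   IN={a:-1, b:2, c:1, d:2, e:1, f:5; rest ⊤}   OUT={a:-3, b:-3, c:1, d:2, e:1, f:5; rest ⊤}
  B9:   IN={d:2, e:1, f:5; rest ⊤}   OUT={d:2, f:5; rest ⊤}

Merge at B4: IN[B4] = OUT[B3] ⊔ OUT[B6] = {a: ⊤, b: ⊤, c: 2, d: ⊤, e: 1, f: 5}
Applying B4's transfer function to that IN value gives OUT[B4] (row B4 above).

Answer: {a: ⊤, b: ⊤, c: 2, d: ⊤, e: 1, f: 5}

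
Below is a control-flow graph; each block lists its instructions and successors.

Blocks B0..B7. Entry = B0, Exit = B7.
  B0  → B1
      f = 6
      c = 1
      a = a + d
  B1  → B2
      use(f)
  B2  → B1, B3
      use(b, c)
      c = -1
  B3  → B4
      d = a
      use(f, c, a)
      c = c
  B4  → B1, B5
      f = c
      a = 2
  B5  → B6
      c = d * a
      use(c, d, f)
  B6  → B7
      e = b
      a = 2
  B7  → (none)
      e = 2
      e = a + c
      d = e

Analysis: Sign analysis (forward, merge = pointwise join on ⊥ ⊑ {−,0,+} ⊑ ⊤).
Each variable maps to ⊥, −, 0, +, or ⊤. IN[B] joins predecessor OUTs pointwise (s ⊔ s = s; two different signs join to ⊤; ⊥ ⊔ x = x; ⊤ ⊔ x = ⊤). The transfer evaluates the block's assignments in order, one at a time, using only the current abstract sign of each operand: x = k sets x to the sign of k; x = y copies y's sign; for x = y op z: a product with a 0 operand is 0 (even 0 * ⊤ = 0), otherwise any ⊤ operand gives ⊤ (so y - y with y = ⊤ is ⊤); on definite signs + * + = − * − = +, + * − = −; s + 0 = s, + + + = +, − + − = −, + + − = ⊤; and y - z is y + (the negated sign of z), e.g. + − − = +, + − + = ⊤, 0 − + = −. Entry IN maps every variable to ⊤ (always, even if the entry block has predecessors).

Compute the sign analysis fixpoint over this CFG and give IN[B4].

Answer: {a: ⊤, b: ⊤, c: -, d: ⊤, e: ⊤, f: ⊤}

Working:
Fixpoint table:
  B0:   IN=(all ⊤)   OUT={c:+, f:+; rest ⊤}
  B1:   IN=(all ⊤)   OUT=(all ⊤)
  B2:   IN=(all ⊤)   OUT={c:-; rest ⊤}
  B3:   IN={c:-; rest ⊤}   OUT={c:-; rest ⊤}
  B4:   IN={c:-; rest ⊤}   OUT={a:+, c:-, f:-; rest ⊤}
  B5:   IN={a:+, c:-, f:-; rest ⊤}   OUT={a:+, f:-; rest ⊤}
  B6:   IN={a:+, f:-; rest ⊤}   OUT={a:+, f:-; rest ⊤}
  B7:   IN={a:+, f:-; rest ⊤}   OUT={a:+, f:-; rest ⊤}

Merge at B4: IN[B4] = OUT[B3] = {a: ⊤, b: ⊤, c: -, d: ⊤, e: ⊤, f: ⊤}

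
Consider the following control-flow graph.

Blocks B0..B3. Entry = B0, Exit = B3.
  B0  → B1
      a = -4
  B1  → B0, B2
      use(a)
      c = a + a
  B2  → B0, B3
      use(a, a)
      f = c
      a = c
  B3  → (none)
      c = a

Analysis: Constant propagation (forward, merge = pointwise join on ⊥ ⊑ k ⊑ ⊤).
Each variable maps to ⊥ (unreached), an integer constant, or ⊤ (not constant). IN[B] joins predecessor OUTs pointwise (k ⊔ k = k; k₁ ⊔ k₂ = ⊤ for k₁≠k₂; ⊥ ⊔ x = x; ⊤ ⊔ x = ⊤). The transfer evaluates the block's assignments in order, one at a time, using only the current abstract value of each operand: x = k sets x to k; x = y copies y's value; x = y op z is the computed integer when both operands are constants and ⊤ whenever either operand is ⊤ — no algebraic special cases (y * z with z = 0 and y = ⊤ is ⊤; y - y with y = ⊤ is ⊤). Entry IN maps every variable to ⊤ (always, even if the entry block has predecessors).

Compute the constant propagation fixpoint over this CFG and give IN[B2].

Answer: {a: -4, b: ⊤, c: -8, d: ⊤, e: ⊤, f: ⊤}

Working:
Fixpoint table:
  B0: | IN=(all ⊤) | OUT={a:-4; rest ⊤}
  B1: | IN={a:-4; rest ⊤} | OUT={a:-4, c:-8; rest ⊤}
  B2: | IN={a:-4, c:-8; rest ⊤} | OUT={a:-8, c:-8, f:-8; rest ⊤}
  B3: | IN={a:-8, c:-8, f:-8; rest ⊤} | OUT={a:-8, c:-8, f:-8; rest ⊤}

Merge at B2: IN[B2] = OUT[B1] = {a: -4, b: ⊤, c: -8, d: ⊤, e: ⊤, f: ⊤}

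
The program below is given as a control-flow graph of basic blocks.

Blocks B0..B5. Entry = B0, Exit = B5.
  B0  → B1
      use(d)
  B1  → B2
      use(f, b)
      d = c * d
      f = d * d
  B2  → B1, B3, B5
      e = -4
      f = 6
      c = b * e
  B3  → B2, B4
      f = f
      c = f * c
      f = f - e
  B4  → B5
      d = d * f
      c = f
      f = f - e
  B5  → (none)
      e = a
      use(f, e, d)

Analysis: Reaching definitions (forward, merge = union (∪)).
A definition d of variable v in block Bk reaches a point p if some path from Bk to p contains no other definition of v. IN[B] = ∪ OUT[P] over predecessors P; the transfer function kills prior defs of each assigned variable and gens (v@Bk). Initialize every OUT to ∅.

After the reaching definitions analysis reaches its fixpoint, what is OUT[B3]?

Answer: {c@B3, d@B1, e@B2, f@B3}

Derivation:
Per-block solution:
  B0:   IN={}   OUT={}
  B1:   IN={c@B2, d@B1, e@B2, f@B2}   OUT={c@B2, d@B1, e@B2, f@B1}
  B2:   IN={c@B2, c@B3, d@B1, e@B2, f@B1, f@B3}   OUT={c@B2, d@B1, e@B2, f@B2}
  B3:   IN={c@B2, d@B1, e@B2, f@B2}   OUT={c@B3, d@B1, e@B2, f@B3}
  B4:   IN={c@B3, d@B1, e@B2, f@B3}   OUT={c@B4, d@B4, e@B2, f@B4}
  B5:   IN={c@B2, c@B4, d@B1, d@B4, e@B2, f@B2, f@B4}   OUT={c@B2, c@B4, d@B1, d@B4, e@B5, f@B2, f@B4}

Merge at B3: IN[B3] = OUT[B2] = {c@B2, d@B1, e@B2, f@B2}
Applying B3's transfer function to that IN value gives OUT[B3] (row B3 above).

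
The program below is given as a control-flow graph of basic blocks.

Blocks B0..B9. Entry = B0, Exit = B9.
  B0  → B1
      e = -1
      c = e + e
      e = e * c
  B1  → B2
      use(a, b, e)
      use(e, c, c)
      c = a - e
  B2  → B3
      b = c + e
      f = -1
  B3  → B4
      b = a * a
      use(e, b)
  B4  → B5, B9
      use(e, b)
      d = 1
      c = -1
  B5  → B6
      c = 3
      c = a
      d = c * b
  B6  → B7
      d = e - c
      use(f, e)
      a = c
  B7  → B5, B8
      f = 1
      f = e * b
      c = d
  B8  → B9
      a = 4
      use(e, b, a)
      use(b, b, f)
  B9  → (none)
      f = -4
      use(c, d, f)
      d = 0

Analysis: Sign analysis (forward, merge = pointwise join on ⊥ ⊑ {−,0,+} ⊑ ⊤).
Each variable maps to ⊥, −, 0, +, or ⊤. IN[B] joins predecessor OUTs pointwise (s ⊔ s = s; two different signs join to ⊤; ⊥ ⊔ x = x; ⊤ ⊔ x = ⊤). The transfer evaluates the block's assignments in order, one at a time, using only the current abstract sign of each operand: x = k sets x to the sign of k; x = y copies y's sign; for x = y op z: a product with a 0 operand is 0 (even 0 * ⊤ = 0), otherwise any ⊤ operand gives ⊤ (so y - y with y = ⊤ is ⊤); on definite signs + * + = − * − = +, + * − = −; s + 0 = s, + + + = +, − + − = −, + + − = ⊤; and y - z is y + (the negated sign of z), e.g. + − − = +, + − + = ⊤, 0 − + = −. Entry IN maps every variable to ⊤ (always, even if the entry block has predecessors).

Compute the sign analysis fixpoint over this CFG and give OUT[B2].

Per-block solution:
  B0:  IN=(all ⊤)  OUT={c:-, e:+; rest ⊤}
  B1:  IN={c:-, e:+; rest ⊤}  OUT={e:+; rest ⊤}
  B2:  IN={e:+; rest ⊤}  OUT={e:+, f:-; rest ⊤}
  B3:  IN={e:+, f:-; rest ⊤}  OUT={e:+, f:-; rest ⊤}
  B4:  IN={e:+, f:-; rest ⊤}  OUT={c:-, d:+, e:+, f:-; rest ⊤}
  B5:  IN={e:+; rest ⊤}  OUT={e:+; rest ⊤}
  B6:  IN={e:+; rest ⊤}  OUT={e:+; rest ⊤}
  B7:  IN={e:+; rest ⊤}  OUT={e:+; rest ⊤}
  B8:  IN={e:+; rest ⊤}  OUT={a:+, e:+; rest ⊤}
  B9:  IN={e:+; rest ⊤}  OUT={d:0, e:+, f:-; rest ⊤}

Merge at B2: IN[B2] = OUT[B1] = {a: ⊤, b: ⊤, c: ⊤, d: ⊤, e: +, f: ⊤}
Applying B2's transfer function to that IN value gives OUT[B2] (row B2 above).

Answer: {a: ⊤, b: ⊤, c: ⊤, d: ⊤, e: +, f: -}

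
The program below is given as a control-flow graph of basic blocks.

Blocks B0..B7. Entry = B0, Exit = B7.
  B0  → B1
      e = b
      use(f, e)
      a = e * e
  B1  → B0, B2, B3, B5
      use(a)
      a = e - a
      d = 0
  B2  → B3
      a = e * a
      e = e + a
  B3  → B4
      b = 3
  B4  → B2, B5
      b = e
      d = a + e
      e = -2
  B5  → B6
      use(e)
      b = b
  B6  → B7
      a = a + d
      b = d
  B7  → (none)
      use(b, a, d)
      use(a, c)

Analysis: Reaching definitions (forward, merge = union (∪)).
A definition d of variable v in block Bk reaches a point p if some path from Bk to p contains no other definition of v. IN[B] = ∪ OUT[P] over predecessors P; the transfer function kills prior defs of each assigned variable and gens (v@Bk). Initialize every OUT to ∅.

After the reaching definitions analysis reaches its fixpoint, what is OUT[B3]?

Answer: {a@B1, a@B2, b@B3, d@B1, d@B4, e@B0, e@B2}

Trace:
Per-block solution:
  B0:  IN={a@B1, d@B1, e@B0}  OUT={a@B0, d@B1, e@B0}
  B1:  IN={a@B0, d@B1, e@B0}  OUT={a@B1, d@B1, e@B0}
  B2:  IN={a@B1, a@B2, b@B4, d@B1, d@B4, e@B0, e@B4}  OUT={a@B2, b@B4, d@B1, d@B4, e@B2}
  B3:  IN={a@B1, a@B2, b@B4, d@B1, d@B4, e@B0, e@B2}  OUT={a@B1, a@B2, b@B3, d@B1, d@B4, e@B0, e@B2}
  B4:  IN={a@B1, a@B2, b@B3, d@B1, d@B4, e@B0, e@B2}  OUT={a@B1, a@B2, b@B4, d@B4, e@B4}
  B5:  IN={a@B1, a@B2, b@B4, d@B1, d@B4, e@B0, e@B4}  OUT={a@B1, a@B2, b@B5, d@B1, d@B4, e@B0, e@B4}
  B6:  IN={a@B1, a@B2, b@B5, d@B1, d@B4, e@B0, e@B4}  OUT={a@B6, b@B6, d@B1, d@B4, e@B0, e@B4}
  B7:  IN={a@B6, b@B6, d@B1, d@B4, e@B0, e@B4}  OUT={a@B6, b@B6, d@B1, d@B4, e@B0, e@B4}

Merge at B3: IN[B3] = OUT[B1] ⊔ OUT[B2] = {a@B1, a@B2, b@B4, d@B1, d@B4, e@B0, e@B2}
Applying B3's transfer function to that IN value gives OUT[B3] (row B3 above).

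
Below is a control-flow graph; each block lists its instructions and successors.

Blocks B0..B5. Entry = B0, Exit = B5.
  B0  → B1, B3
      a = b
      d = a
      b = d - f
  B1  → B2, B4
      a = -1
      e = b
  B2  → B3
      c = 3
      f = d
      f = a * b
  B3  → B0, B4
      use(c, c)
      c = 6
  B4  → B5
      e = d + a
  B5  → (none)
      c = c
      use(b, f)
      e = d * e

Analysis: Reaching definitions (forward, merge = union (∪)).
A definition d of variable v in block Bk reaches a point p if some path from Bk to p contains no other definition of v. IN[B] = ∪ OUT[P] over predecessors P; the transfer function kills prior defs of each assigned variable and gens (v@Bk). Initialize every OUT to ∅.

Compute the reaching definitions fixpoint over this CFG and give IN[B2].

Answer: {a@B1, b@B0, c@B3, d@B0, e@B1, f@B2}

Derivation:
Per-block solution:
  B0:  IN={a@B0, a@B1, b@B0, c@B3, d@B0, e@B1, f@B2}  OUT={a@B0, b@B0, c@B3, d@B0, e@B1, f@B2}
  B1:  IN={a@B0, b@B0, c@B3, d@B0, e@B1, f@B2}  OUT={a@B1, b@B0, c@B3, d@B0, e@B1, f@B2}
  B2:  IN={a@B1, b@B0, c@B3, d@B0, e@B1, f@B2}  OUT={a@B1, b@B0, c@B2, d@B0, e@B1, f@B2}
  B3:  IN={a@B0, a@B1, b@B0, c@B2, c@B3, d@B0, e@B1, f@B2}  OUT={a@B0, a@B1, b@B0, c@B3, d@B0, e@B1, f@B2}
  B4:  IN={a@B0, a@B1, b@B0, c@B3, d@B0, e@B1, f@B2}  OUT={a@B0, a@B1, b@B0, c@B3, d@B0, e@B4, f@B2}
  B5:  IN={a@B0, a@B1, b@B0, c@B3, d@B0, e@B4, f@B2}  OUT={a@B0, a@B1, b@B0, c@B5, d@B0, e@B5, f@B2}

Merge at B2: IN[B2] = OUT[B1] = {a@B1, b@B0, c@B3, d@B0, e@B1, f@B2}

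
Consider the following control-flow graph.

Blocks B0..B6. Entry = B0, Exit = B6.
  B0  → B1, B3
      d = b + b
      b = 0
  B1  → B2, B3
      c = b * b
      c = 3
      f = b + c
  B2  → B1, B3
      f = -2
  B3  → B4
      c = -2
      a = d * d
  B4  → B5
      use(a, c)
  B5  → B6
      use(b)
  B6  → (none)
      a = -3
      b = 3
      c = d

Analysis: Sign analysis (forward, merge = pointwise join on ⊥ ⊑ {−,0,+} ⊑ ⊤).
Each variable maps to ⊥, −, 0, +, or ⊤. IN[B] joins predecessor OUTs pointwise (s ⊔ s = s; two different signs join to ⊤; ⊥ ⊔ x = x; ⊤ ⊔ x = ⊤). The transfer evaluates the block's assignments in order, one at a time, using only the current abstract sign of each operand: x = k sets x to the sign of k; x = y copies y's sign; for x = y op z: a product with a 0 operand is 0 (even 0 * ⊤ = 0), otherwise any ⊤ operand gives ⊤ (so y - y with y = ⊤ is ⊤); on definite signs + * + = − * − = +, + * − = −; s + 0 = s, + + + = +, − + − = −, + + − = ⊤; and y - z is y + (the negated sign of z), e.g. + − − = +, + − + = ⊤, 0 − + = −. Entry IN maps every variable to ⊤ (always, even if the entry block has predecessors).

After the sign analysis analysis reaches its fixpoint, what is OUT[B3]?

Answer: {a: ⊤, b: 0, c: -, d: ⊤, e: ⊤, f: ⊤}

Derivation:
Fixpoint table:
  B0: | IN=(all ⊤) | OUT={b:0; rest ⊤}
  B1: | IN={b:0; rest ⊤} | OUT={b:0, c:+, f:+; rest ⊤}
  B2: | IN={b:0, c:+, f:+; rest ⊤} | OUT={b:0, c:+, f:-; rest ⊤}
  B3: | IN={b:0; rest ⊤} | OUT={b:0, c:-; rest ⊤}
  B4: | IN={b:0, c:-; rest ⊤} | OUT={b:0, c:-; rest ⊤}
  B5: | IN={b:0, c:-; rest ⊤} | OUT={b:0, c:-; rest ⊤}
  B6: | IN={b:0, c:-; rest ⊤} | OUT={a:-, b:+; rest ⊤}

Merge at B3: IN[B3] = OUT[B0] ⊔ OUT[B1] ⊔ OUT[B2] = {a: ⊤, b: 0, c: ⊤, d: ⊤, e: ⊤, f: ⊤}
Applying B3's transfer function to that IN value gives OUT[B3] (row B3 above).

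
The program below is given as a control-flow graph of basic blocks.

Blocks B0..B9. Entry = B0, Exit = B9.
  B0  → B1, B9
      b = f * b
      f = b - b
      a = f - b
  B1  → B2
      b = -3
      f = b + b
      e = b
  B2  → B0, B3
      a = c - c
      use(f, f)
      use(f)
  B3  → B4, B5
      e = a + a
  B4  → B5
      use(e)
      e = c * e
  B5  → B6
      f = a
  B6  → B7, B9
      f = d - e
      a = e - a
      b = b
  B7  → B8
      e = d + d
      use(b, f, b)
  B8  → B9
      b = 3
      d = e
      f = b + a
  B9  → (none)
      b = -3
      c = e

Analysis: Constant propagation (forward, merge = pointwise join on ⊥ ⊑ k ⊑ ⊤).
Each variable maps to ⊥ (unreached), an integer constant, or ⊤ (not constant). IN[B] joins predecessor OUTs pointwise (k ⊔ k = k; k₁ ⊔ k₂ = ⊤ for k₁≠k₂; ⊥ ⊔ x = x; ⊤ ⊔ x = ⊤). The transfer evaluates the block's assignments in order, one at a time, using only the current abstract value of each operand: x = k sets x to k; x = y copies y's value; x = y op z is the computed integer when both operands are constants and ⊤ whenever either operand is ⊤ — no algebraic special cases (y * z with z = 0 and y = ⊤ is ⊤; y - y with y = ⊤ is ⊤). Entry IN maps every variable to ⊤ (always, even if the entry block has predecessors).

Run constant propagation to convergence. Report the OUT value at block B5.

Answer: {a: ⊤, b: -3, c: ⊤, d: ⊤, e: ⊤, f: ⊤}

Working:
Fixpoint table:
  B0: | IN=(all ⊤) | OUT=(all ⊤)
  B1: | IN=(all ⊤) | OUT={b:-3, e:-3, f:-6; rest ⊤}
  B2: | IN={b:-3, e:-3, f:-6; rest ⊤} | OUT={b:-3, e:-3, f:-6; rest ⊤}
  B3: | IN={b:-3, e:-3, f:-6; rest ⊤} | OUT={b:-3, f:-6; rest ⊤}
  B4: | IN={b:-3, f:-6; rest ⊤} | OUT={b:-3, f:-6; rest ⊤}
  B5: | IN={b:-3, f:-6; rest ⊤} | OUT={b:-3; rest ⊤}
  B6: | IN={b:-3; rest ⊤} | OUT={b:-3; rest ⊤}
  B7: | IN={b:-3; rest ⊤} | OUT={b:-3; rest ⊤}
  B8: | IN={b:-3; rest ⊤} | OUT={b:3; rest ⊤}
  B9: | IN=(all ⊤) | OUT={b:-3; rest ⊤}

Merge at B5: IN[B5] = OUT[B3] ⊔ OUT[B4] = {a: ⊤, b: -3, c: ⊤, d: ⊤, e: ⊤, f: -6}
Applying B5's transfer function to that IN value gives OUT[B5] (row B5 above).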